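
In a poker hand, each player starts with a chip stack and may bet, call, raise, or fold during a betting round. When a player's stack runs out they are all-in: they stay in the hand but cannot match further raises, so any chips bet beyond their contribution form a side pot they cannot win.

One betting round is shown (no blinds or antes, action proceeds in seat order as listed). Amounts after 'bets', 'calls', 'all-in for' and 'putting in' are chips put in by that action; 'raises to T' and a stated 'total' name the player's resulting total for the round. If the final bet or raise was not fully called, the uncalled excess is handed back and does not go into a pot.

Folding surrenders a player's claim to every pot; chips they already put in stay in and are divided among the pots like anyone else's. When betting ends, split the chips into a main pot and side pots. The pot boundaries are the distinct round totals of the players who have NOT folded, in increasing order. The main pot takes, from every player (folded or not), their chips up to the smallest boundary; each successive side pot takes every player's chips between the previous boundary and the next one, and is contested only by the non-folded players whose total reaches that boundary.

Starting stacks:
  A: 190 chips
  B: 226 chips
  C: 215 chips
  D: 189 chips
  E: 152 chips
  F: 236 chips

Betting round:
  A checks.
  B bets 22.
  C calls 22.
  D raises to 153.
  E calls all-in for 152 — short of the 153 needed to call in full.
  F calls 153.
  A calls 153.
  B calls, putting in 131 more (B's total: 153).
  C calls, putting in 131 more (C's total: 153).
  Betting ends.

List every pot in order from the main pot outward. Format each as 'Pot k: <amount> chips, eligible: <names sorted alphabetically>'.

Pot 1: 912 chips, eligible: A, B, C, D, E, F
Pot 2: 5 chips, eligible: A, B, C, D, F

Derivation:
Contributions: A=153, B=153, C=153, D=153, E=152, F=153
Pot levels (distinct totals of non-folded players): 152, 153
Layer 1-152: 152 each from A, B, C, D, E, F = 152*6 = 912 chips; eligible A, B, C, D, E, F
Layer 153-153: 1 each from A, B, C, D, F = 1*5 = 5 chips; eligible A, B, C, D, F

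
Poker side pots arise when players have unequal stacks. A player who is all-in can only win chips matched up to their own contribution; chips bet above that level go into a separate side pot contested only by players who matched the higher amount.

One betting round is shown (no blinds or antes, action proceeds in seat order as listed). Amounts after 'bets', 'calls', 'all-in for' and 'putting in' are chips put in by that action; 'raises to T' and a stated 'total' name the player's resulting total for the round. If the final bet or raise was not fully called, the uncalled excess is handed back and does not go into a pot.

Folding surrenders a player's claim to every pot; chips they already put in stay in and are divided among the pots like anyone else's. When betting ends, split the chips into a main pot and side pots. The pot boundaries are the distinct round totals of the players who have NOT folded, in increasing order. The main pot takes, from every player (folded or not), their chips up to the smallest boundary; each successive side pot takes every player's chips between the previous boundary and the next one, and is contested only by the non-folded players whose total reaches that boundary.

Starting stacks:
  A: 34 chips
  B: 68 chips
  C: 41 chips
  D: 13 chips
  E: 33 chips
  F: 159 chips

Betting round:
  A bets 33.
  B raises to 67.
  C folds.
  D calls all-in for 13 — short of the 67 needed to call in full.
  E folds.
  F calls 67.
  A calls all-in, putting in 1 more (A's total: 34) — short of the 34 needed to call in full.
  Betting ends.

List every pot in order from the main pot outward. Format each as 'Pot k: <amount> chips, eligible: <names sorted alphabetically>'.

Pot 1: 52 chips, eligible: A, B, D, F
Pot 2: 63 chips, eligible: A, B, F
Pot 3: 66 chips, eligible: B, F

Derivation:
Contributions: A=34, B=67, D=13, F=67
Folded: C, E
Pot levels (distinct totals of non-folded players): 13, 34, 67
Layer 1-13: 13 each from A, B, D, F = 13*4 = 52 chips; eligible A, B, D, F
Layer 14-34: 21 each from A, B, F = 21*3 = 63 chips; eligible A, B, F
Layer 35-67: 33 each from B, F = 33*2 = 66 chips; eligible B, F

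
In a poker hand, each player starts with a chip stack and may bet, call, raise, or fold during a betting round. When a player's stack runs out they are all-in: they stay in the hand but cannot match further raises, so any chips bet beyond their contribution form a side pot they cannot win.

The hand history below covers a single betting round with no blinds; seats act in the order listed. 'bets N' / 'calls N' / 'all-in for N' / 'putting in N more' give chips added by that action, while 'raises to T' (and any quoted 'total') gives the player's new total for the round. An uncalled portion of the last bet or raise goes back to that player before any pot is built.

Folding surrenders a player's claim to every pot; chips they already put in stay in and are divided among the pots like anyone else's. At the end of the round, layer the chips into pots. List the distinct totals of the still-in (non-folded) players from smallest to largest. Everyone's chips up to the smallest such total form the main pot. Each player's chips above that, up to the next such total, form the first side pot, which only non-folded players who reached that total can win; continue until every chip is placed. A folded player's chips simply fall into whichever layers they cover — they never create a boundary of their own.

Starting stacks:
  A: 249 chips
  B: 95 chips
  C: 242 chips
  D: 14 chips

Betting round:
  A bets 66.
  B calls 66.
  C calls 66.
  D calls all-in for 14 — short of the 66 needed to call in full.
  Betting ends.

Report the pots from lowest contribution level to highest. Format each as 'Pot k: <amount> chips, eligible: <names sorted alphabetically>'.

Contributions: A=66, B=66, C=66, D=14
Pot levels (distinct totals of non-folded players): 14, 66
Layer 1-14: 14 each from A, B, C, D = 14*4 = 56 chips; eligible A, B, C, D
Layer 15-66: 52 each from A, B, C = 52*3 = 156 chips; eligible A, B, C

Pot 1: 56 chips, eligible: A, B, C, D
Pot 2: 156 chips, eligible: A, B, C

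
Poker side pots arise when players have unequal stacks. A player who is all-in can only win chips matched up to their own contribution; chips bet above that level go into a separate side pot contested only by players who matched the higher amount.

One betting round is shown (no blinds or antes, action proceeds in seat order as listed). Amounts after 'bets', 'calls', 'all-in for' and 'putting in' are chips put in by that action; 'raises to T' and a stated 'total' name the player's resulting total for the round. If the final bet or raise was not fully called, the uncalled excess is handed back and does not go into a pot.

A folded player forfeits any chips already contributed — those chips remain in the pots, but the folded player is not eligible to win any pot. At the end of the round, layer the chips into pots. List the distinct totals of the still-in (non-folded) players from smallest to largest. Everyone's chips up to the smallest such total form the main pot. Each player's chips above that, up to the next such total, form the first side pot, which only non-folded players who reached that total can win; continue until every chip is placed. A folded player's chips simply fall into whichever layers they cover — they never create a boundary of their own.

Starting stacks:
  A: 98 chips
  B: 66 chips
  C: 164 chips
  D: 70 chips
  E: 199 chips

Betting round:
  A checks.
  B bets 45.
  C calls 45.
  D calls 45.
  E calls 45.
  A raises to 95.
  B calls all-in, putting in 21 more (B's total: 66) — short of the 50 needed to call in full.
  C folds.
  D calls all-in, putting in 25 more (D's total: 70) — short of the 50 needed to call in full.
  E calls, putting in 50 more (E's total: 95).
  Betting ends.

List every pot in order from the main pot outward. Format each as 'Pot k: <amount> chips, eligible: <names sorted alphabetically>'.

Pot 1: 309 chips, eligible: A, B, D, E
Pot 2: 12 chips, eligible: A, D, E
Pot 3: 50 chips, eligible: A, E

Derivation:
Contributions: A=95, B=66, C=45, D=70, E=95
Folded: C
Pot levels (distinct totals of non-folded players): 66, 70, 95
Layer 1-66: A 66 + B 66 + C 45 + D 66 + E 66 = 309 chips; eligible A, B, D, E
Layer 67-70: 4 each from A, D, E = 4*3 = 12 chips; eligible A, D, E
Layer 71-95: 25 each from A, E = 25*2 = 50 chips; eligible A, E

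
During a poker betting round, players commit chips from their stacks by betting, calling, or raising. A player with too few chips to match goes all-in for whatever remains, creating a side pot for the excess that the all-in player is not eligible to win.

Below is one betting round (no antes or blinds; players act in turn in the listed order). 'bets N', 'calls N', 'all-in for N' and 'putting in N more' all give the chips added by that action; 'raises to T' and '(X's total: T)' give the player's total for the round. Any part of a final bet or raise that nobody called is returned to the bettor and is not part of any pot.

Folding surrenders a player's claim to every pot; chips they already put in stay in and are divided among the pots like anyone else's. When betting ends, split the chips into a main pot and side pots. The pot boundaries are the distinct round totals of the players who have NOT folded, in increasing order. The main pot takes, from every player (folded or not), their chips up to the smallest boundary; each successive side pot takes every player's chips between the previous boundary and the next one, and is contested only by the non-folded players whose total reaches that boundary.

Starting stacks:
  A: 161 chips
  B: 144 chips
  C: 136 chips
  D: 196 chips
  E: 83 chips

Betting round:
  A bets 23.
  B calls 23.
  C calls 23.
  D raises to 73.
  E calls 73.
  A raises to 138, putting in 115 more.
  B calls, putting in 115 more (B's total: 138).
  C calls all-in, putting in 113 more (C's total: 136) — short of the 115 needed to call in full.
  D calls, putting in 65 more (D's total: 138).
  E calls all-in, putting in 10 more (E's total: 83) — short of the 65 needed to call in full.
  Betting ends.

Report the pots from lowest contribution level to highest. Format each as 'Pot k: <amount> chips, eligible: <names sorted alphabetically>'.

Contributions: A=138, B=138, C=136, D=138, E=83
Pot levels (distinct totals of non-folded players): 83, 136, 138
Layer 1-83: 83 each from A, B, C, D, E = 83*5 = 415 chips; eligible A, B, C, D, E
Layer 84-136: 53 each from A, B, C, D = 53*4 = 212 chips; eligible A, B, C, D
Layer 137-138: 2 each from A, B, D = 2*3 = 6 chips; eligible A, B, D

Pot 1: 415 chips, eligible: A, B, C, D, E
Pot 2: 212 chips, eligible: A, B, C, D
Pot 3: 6 chips, eligible: A, B, D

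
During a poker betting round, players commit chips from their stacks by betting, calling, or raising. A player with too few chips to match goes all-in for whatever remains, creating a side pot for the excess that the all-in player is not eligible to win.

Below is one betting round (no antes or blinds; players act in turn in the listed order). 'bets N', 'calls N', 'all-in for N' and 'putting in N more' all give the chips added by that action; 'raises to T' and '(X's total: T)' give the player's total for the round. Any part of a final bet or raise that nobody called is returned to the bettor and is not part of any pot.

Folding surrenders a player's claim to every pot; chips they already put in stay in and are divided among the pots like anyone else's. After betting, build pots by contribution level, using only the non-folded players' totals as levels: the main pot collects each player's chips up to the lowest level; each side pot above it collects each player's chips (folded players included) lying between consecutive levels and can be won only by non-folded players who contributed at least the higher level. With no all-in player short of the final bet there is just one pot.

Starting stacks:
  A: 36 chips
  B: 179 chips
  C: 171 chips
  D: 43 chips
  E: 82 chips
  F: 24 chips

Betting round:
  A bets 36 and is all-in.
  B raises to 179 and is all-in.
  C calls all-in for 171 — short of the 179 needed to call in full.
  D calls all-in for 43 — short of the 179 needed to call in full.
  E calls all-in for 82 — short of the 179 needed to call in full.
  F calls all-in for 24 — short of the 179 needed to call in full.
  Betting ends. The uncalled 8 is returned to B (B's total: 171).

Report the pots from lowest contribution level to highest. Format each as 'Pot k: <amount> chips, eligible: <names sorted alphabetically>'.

Pot 1: 144 chips, eligible: A, B, C, D, E, F
Pot 2: 60 chips, eligible: A, B, C, D, E
Pot 3: 28 chips, eligible: B, C, D, E
Pot 4: 117 chips, eligible: B, C, E
Pot 5: 178 chips, eligible: B, C

Derivation:
Contributions (after 8 returned to B): A=36, B=171, C=171, D=43, E=82, F=24
Pot levels (distinct totals of non-folded players): 24, 36, 43, 82, 171
Layer 1-24: 24 each from A, B, C, D, E, F = 24*6 = 144 chips; eligible A, B, C, D, E, F
Layer 25-36: 12 each from A, B, C, D, E = 12*5 = 60 chips; eligible A, B, C, D, E
Layer 37-43: 7 each from B, C, D, E = 7*4 = 28 chips; eligible B, C, D, E
Layer 44-82: 39 each from B, C, E = 39*3 = 117 chips; eligible B, C, E
Layer 83-171: 89 each from B, C = 89*2 = 178 chips; eligible B, C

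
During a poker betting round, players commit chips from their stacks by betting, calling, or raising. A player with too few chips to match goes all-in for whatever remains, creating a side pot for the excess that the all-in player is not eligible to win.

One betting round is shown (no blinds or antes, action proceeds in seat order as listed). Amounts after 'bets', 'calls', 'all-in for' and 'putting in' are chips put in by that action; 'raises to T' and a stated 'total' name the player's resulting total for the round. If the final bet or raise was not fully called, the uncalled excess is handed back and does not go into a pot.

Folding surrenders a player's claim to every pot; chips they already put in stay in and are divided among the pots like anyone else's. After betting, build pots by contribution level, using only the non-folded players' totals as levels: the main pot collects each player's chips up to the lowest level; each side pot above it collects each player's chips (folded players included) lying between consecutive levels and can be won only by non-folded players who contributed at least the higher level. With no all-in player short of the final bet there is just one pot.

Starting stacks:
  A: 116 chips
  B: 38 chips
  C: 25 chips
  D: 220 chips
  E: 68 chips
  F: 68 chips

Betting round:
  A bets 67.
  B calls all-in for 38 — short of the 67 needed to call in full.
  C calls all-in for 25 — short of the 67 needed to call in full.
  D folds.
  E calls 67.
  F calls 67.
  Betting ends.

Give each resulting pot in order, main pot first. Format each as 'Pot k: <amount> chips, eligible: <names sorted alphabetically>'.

Pot 1: 125 chips, eligible: A, B, C, E, F
Pot 2: 52 chips, eligible: A, B, E, F
Pot 3: 87 chips, eligible: A, E, F

Derivation:
Contributions: A=67, B=38, C=25, E=67, F=67
Folded: D
Pot levels (distinct totals of non-folded players): 25, 38, 67
Layer 1-25: 25 each from A, B, C, E, F = 25*5 = 125 chips; eligible A, B, C, E, F
Layer 26-38: 13 each from A, B, E, F = 13*4 = 52 chips; eligible A, B, E, F
Layer 39-67: 29 each from A, E, F = 29*3 = 87 chips; eligible A, E, F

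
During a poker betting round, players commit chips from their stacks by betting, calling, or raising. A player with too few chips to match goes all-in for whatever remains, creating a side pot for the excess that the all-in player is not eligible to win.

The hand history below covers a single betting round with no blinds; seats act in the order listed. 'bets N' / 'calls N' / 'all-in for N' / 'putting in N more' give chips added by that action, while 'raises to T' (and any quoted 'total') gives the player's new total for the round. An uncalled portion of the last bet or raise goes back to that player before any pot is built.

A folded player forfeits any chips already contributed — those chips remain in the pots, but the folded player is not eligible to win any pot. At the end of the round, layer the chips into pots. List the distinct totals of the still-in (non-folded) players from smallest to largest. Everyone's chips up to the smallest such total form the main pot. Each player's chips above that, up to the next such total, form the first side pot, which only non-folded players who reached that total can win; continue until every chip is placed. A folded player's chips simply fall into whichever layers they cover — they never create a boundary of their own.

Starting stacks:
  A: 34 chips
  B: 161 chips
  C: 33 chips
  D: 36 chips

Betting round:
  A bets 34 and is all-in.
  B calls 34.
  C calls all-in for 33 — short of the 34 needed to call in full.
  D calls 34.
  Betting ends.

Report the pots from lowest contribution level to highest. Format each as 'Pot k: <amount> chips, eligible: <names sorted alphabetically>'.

Pot 1: 132 chips, eligible: A, B, C, D
Pot 2: 3 chips, eligible: A, B, D

Derivation:
Contributions: A=34, B=34, C=33, D=34
Pot levels (distinct totals of non-folded players): 33, 34
Layer 1-33: 33 each from A, B, C, D = 33*4 = 132 chips; eligible A, B, C, D
Layer 34-34: 1 each from A, B, D = 1*3 = 3 chips; eligible A, B, D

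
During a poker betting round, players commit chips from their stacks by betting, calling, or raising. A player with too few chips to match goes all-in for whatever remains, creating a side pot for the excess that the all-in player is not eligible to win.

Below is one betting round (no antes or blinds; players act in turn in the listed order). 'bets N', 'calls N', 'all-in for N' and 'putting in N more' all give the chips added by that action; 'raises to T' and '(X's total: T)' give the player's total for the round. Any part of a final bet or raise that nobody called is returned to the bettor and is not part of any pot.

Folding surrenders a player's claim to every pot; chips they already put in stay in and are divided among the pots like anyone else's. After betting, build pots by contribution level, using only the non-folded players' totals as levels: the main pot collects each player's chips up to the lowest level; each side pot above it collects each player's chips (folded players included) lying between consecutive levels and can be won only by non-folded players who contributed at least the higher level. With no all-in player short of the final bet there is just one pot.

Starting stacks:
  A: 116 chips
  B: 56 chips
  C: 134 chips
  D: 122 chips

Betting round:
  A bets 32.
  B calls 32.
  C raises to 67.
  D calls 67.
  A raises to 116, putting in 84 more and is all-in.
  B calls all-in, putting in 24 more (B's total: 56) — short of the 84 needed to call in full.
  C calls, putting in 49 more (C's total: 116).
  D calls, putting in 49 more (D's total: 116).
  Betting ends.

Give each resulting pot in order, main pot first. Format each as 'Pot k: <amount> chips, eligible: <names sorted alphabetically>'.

Contributions: A=116, B=56, C=116, D=116
Pot levels (distinct totals of non-folded players): 56, 116
Layer 1-56: 56 each from A, B, C, D = 56*4 = 224 chips; eligible A, B, C, D
Layer 57-116: 60 each from A, C, D = 60*3 = 180 chips; eligible A, C, D

Pot 1: 224 chips, eligible: A, B, C, D
Pot 2: 180 chips, eligible: A, C, D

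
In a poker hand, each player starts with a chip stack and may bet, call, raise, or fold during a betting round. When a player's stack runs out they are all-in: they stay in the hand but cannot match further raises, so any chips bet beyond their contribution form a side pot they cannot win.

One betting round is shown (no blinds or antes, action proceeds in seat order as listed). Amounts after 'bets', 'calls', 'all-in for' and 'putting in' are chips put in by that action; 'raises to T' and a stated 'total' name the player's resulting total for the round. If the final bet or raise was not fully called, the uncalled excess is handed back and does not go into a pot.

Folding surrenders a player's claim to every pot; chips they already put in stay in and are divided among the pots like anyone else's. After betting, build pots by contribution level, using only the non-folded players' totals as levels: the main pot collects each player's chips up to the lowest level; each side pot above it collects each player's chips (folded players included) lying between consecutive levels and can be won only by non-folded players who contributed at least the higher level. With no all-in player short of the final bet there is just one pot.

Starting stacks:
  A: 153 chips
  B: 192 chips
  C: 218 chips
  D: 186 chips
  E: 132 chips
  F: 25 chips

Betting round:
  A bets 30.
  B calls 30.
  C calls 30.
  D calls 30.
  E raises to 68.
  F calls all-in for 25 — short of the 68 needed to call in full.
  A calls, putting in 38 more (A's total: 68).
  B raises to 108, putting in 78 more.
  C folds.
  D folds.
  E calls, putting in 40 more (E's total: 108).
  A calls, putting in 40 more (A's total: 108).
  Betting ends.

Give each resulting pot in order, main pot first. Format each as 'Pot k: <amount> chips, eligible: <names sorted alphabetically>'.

Pot 1: 150 chips, eligible: A, B, E, F
Pot 2: 259 chips, eligible: A, B, E

Derivation:
Contributions: A=108, B=108, C=30, D=30, E=108, F=25
Folded: C, D
Pot levels (distinct totals of non-folded players): 25, 108
Layer 1-25: 25 each from A, B, C, D, E, F = 25*6 = 150 chips; eligible A, B, E, F
Layer 26-108: A 83 + B 83 + C 5 + D 5 + E 83 = 259 chips; eligible A, B, E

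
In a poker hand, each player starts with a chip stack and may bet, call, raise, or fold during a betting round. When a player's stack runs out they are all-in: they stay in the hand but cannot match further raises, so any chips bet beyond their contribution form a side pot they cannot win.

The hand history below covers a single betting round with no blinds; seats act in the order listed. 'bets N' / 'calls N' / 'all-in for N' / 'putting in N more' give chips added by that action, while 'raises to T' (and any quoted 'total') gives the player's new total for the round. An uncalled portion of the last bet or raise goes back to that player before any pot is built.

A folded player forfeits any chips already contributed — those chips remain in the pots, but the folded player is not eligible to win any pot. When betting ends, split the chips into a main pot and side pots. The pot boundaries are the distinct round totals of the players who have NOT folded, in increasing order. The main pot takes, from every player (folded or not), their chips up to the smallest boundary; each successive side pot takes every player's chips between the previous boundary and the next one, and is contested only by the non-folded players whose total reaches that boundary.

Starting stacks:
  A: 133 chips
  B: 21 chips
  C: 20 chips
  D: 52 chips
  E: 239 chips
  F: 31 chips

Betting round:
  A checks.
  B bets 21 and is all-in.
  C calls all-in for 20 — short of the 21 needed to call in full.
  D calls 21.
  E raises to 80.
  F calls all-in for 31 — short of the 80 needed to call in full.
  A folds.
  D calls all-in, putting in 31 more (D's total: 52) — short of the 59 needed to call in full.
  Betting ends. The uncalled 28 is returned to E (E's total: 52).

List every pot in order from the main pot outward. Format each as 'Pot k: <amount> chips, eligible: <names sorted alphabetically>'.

Contributions (after 28 returned to E): B=21, C=20, D=52, E=52, F=31
Folded: A
Pot levels (distinct totals of non-folded players): 20, 21, 31, 52
Layer 1-20: 20 each from B, C, D, E, F = 20*5 = 100 chips; eligible B, C, D, E, F
Layer 21-21: 1 each from B, D, E, F = 1*4 = 4 chips; eligible B, D, E, F
Layer 22-31: 10 each from D, E, F = 10*3 = 30 chips; eligible D, E, F
Layer 32-52: 21 each from D, E = 21*2 = 42 chips; eligible D, E

Pot 1: 100 chips, eligible: B, C, D, E, F
Pot 2: 4 chips, eligible: B, D, E, F
Pot 3: 30 chips, eligible: D, E, F
Pot 4: 42 chips, eligible: D, E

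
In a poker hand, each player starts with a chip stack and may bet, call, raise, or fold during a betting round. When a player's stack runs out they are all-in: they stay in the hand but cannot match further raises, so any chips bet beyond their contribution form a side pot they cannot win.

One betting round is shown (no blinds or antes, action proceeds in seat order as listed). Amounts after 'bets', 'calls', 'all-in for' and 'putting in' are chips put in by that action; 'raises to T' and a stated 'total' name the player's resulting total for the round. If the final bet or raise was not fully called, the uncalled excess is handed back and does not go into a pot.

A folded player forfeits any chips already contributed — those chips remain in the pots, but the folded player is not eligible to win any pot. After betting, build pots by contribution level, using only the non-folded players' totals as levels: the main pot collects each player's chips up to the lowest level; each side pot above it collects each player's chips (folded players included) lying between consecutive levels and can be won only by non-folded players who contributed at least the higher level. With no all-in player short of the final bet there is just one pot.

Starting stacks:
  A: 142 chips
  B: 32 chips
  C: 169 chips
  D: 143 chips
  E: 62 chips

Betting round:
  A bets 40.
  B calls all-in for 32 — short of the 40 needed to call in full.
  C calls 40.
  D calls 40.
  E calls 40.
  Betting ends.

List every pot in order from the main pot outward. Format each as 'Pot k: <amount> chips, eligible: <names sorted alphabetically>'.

Pot 1: 160 chips, eligible: A, B, C, D, E
Pot 2: 32 chips, eligible: A, C, D, E

Derivation:
Contributions: A=40, B=32, C=40, D=40, E=40
Pot levels (distinct totals of non-folded players): 32, 40
Layer 1-32: 32 each from A, B, C, D, E = 32*5 = 160 chips; eligible A, B, C, D, E
Layer 33-40: 8 each from A, C, D, E = 8*4 = 32 chips; eligible A, C, D, E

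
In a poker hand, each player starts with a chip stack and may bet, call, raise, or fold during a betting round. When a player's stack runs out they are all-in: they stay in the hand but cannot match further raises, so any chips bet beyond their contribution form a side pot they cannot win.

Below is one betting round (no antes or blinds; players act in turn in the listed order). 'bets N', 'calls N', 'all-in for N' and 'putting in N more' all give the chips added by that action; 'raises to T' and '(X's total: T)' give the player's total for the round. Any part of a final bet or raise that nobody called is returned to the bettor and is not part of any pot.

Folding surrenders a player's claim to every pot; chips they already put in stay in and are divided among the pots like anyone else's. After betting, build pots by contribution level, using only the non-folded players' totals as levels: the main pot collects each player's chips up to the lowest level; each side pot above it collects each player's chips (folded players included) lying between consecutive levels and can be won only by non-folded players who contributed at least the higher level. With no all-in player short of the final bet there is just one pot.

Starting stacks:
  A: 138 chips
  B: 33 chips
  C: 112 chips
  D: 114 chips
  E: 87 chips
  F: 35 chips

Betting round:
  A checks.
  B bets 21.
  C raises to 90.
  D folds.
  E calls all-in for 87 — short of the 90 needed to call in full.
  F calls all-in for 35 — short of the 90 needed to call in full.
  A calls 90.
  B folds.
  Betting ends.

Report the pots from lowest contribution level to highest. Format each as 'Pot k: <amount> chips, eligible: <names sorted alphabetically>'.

Contributions: A=90, B=21, C=90, E=87, F=35
Folded: B, D
Pot levels (distinct totals of non-folded players): 35, 87, 90
Layer 1-35: A 35 + B 21 + C 35 + E 35 + F 35 = 161 chips; eligible A, C, E, F
Layer 36-87: 52 each from A, C, E = 52*3 = 156 chips; eligible A, C, E
Layer 88-90: 3 each from A, C = 3*2 = 6 chips; eligible A, C

Pot 1: 161 chips, eligible: A, C, E, F
Pot 2: 156 chips, eligible: A, C, E
Pot 3: 6 chips, eligible: A, C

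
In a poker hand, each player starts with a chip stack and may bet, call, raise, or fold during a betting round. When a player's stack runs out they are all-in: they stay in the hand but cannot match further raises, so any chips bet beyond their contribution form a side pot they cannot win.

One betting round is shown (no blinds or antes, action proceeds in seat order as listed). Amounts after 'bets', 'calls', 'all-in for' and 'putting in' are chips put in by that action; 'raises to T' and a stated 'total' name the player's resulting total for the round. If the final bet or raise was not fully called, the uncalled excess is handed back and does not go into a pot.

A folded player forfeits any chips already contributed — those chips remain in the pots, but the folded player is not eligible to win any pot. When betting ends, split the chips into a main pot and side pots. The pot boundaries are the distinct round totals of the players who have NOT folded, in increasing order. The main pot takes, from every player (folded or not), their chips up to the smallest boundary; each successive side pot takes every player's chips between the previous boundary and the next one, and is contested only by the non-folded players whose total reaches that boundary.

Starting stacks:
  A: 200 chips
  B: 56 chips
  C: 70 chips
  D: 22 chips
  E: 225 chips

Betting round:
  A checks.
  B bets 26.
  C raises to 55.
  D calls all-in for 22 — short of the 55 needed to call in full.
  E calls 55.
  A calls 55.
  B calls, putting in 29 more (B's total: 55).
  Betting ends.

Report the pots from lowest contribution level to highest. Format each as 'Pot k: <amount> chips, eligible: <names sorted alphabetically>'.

Pot 1: 110 chips, eligible: A, B, C, D, E
Pot 2: 132 chips, eligible: A, B, C, E

Derivation:
Contributions: A=55, B=55, C=55, D=22, E=55
Pot levels (distinct totals of non-folded players): 22, 55
Layer 1-22: 22 each from A, B, C, D, E = 22*5 = 110 chips; eligible A, B, C, D, E
Layer 23-55: 33 each from A, B, C, E = 33*4 = 132 chips; eligible A, B, C, E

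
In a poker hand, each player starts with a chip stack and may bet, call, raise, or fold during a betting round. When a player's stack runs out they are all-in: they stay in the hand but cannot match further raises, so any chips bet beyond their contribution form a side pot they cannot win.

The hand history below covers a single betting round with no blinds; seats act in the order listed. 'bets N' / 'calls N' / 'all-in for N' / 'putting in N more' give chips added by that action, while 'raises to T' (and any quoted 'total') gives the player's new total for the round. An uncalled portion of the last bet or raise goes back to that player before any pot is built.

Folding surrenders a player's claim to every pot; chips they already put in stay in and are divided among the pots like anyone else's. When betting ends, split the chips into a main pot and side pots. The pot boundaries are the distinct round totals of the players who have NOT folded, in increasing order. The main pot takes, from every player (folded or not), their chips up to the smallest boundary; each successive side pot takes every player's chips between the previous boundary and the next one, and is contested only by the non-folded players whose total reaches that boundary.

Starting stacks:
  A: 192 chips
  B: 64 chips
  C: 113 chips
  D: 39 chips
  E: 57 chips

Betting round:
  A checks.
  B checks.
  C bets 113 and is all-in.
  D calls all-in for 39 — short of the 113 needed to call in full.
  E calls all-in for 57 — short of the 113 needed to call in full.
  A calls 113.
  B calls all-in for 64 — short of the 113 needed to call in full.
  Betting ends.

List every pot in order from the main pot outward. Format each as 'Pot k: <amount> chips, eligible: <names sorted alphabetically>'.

Pot 1: 195 chips, eligible: A, B, C, D, E
Pot 2: 72 chips, eligible: A, B, C, E
Pot 3: 21 chips, eligible: A, B, C
Pot 4: 98 chips, eligible: A, C

Derivation:
Contributions: A=113, B=64, C=113, D=39, E=57
Pot levels (distinct totals of non-folded players): 39, 57, 64, 113
Layer 1-39: 39 each from A, B, C, D, E = 39*5 = 195 chips; eligible A, B, C, D, E
Layer 40-57: 18 each from A, B, C, E = 18*4 = 72 chips; eligible A, B, C, E
Layer 58-64: 7 each from A, B, C = 7*3 = 21 chips; eligible A, B, C
Layer 65-113: 49 each from A, C = 49*2 = 98 chips; eligible A, C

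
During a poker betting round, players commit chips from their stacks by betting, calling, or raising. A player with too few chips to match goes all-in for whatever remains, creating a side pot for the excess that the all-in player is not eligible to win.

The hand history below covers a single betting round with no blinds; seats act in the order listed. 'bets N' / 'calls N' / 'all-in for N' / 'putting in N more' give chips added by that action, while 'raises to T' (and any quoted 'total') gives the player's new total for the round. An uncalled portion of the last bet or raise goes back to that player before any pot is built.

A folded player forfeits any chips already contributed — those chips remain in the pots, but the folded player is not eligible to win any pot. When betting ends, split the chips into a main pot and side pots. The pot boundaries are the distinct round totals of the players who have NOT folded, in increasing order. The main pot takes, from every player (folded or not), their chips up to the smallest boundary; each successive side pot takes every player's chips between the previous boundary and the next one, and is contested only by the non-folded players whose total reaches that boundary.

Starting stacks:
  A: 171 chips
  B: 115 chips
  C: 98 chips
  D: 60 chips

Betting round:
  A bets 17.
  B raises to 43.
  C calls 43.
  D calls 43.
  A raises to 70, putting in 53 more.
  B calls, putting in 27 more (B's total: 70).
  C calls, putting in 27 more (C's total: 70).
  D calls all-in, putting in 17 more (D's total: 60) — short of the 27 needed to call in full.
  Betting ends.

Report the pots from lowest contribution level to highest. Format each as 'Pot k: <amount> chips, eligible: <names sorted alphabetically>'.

Pot 1: 240 chips, eligible: A, B, C, D
Pot 2: 30 chips, eligible: A, B, C

Derivation:
Contributions: A=70, B=70, C=70, D=60
Pot levels (distinct totals of non-folded players): 60, 70
Layer 1-60: 60 each from A, B, C, D = 60*4 = 240 chips; eligible A, B, C, D
Layer 61-70: 10 each from A, B, C = 10*3 = 30 chips; eligible A, B, C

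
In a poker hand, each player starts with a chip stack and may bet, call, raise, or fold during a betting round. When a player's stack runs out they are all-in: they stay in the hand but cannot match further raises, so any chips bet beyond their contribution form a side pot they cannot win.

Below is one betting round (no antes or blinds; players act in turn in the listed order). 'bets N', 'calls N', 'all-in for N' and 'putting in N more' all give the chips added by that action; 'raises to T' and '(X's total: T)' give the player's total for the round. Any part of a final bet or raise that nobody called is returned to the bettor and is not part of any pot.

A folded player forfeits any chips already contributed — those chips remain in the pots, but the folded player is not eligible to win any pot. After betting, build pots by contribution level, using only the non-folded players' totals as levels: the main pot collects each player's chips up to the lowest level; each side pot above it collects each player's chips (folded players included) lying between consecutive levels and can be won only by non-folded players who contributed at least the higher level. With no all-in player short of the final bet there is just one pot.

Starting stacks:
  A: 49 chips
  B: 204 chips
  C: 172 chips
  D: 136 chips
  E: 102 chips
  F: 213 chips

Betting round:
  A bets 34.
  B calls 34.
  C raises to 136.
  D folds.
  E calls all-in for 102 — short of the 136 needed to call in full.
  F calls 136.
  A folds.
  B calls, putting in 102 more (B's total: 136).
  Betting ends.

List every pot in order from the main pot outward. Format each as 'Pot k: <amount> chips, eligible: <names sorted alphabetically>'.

Pot 1: 442 chips, eligible: B, C, E, F
Pot 2: 102 chips, eligible: B, C, F

Derivation:
Contributions: A=34, B=136, C=136, E=102, F=136
Folded: A, D
Pot levels (distinct totals of non-folded players): 102, 136
Layer 1-102: A 34 + B 102 + C 102 + E 102 + F 102 = 442 chips; eligible B, C, E, F
Layer 103-136: 34 each from B, C, F = 34*3 = 102 chips; eligible B, C, F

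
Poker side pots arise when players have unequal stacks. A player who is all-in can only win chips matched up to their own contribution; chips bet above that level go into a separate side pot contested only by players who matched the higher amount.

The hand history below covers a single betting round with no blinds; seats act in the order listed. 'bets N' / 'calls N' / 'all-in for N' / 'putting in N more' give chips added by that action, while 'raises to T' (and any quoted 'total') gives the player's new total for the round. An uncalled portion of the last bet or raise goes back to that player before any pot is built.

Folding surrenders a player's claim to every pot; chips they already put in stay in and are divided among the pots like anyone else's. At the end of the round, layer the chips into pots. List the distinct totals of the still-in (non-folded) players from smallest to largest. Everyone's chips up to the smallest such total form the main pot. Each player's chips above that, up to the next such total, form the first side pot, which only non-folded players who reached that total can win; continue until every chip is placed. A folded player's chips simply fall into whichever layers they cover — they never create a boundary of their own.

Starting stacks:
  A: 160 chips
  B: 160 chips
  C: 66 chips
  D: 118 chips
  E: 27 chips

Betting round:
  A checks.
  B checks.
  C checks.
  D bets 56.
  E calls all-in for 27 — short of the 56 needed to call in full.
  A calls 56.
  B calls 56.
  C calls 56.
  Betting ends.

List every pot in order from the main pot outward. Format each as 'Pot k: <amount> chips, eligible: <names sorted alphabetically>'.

Contributions: A=56, B=56, C=56, D=56, E=27
Pot levels (distinct totals of non-folded players): 27, 56
Layer 1-27: 27 each from A, B, C, D, E = 27*5 = 135 chips; eligible A, B, C, D, E
Layer 28-56: 29 each from A, B, C, D = 29*4 = 116 chips; eligible A, B, C, D

Pot 1: 135 chips, eligible: A, B, C, D, E
Pot 2: 116 chips, eligible: A, B, C, D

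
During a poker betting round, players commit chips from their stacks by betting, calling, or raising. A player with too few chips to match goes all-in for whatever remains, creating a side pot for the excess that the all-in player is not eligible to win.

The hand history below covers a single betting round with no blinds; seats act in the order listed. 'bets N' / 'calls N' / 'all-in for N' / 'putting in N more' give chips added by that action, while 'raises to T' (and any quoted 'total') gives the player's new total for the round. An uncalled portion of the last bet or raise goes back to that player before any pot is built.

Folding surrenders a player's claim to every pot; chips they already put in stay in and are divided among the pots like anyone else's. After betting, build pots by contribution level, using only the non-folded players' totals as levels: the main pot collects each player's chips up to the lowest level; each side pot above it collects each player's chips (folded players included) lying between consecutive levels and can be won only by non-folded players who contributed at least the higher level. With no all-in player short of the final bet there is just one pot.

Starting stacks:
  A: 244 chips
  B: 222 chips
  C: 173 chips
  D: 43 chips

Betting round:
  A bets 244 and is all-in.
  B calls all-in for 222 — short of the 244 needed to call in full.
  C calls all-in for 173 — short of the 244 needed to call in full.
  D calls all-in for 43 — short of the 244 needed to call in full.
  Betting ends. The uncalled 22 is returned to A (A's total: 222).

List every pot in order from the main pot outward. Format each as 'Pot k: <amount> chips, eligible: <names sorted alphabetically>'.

Contributions (after 22 returned to A): A=222, B=222, C=173, D=43
Pot levels (distinct totals of non-folded players): 43, 173, 222
Layer 1-43: 43 each from A, B, C, D = 43*4 = 172 chips; eligible A, B, C, D
Layer 44-173: 130 each from A, B, C = 130*3 = 390 chips; eligible A, B, C
Layer 174-222: 49 each from A, B = 49*2 = 98 chips; eligible A, B

Pot 1: 172 chips, eligible: A, B, C, D
Pot 2: 390 chips, eligible: A, B, C
Pot 3: 98 chips, eligible: A, B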